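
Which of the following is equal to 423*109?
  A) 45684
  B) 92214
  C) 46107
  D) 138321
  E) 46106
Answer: C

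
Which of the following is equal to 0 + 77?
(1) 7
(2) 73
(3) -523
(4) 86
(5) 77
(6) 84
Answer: 5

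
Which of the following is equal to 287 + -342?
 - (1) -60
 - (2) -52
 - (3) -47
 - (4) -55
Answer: 4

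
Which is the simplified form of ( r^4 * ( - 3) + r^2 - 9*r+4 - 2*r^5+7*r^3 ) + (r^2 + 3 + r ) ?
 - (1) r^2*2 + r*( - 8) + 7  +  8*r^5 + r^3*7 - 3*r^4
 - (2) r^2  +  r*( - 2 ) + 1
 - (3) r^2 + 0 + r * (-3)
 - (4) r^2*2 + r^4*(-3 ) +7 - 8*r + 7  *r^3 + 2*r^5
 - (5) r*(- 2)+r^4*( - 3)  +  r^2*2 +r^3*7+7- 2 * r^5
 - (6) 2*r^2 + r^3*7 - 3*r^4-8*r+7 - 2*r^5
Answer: 6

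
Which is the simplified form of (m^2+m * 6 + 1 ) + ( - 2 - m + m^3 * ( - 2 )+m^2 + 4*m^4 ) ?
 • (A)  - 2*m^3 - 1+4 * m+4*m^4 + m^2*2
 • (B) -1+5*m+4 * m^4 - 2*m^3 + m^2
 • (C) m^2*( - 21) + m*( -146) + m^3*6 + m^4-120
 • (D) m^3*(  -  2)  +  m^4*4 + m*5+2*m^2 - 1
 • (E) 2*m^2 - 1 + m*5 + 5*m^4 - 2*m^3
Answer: D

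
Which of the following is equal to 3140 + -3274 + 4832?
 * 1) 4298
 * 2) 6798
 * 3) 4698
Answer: 3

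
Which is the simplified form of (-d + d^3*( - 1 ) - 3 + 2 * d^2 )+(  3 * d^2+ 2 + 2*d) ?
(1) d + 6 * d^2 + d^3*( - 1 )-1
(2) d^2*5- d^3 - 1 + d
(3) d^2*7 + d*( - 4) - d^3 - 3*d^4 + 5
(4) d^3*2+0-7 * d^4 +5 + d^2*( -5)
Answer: 2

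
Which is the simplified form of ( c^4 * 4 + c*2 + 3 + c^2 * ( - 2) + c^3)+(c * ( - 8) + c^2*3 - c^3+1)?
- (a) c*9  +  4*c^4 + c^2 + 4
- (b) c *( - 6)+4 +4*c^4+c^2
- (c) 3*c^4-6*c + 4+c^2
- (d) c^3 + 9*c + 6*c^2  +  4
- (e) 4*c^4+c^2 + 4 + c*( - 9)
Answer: b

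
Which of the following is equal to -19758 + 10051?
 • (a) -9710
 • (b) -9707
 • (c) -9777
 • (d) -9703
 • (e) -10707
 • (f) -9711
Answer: b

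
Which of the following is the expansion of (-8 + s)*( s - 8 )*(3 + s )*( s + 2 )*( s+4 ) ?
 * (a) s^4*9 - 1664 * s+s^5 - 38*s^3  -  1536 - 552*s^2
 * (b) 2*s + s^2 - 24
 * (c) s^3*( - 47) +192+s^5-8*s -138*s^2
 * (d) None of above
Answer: d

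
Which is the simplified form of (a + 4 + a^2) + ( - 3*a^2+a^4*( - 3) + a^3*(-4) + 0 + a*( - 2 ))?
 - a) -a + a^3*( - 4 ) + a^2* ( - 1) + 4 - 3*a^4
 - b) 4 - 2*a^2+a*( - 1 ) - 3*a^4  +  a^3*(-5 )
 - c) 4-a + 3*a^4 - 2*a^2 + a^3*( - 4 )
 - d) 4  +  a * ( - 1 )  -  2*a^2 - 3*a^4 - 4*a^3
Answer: d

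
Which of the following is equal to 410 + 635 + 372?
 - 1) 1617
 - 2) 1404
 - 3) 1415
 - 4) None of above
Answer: 4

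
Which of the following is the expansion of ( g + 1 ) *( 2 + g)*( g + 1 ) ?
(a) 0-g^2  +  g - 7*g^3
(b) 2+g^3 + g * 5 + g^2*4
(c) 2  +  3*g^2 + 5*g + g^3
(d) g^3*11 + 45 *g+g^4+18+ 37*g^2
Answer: b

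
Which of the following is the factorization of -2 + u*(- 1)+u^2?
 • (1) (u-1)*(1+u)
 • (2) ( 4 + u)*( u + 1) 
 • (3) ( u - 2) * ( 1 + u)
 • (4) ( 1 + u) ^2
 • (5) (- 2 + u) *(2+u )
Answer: 3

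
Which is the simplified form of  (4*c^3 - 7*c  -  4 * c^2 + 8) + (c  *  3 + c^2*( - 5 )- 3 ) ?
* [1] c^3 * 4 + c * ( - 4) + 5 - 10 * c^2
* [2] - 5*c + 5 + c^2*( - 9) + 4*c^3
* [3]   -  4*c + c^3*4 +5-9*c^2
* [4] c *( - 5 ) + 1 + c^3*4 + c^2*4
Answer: 3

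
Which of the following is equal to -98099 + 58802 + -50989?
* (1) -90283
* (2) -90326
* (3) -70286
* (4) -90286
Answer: 4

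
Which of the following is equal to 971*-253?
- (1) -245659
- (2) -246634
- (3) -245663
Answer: 3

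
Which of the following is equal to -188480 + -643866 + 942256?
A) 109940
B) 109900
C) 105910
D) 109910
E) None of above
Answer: D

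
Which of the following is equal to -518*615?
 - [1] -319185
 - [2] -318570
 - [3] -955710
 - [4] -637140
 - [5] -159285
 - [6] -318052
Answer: 2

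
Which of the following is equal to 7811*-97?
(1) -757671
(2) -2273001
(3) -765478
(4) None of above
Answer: 4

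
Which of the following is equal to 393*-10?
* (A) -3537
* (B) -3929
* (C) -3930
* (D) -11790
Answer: C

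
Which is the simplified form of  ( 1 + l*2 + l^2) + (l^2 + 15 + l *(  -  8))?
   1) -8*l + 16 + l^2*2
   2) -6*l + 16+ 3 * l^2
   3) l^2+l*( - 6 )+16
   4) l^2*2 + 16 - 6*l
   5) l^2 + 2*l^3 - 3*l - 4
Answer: 4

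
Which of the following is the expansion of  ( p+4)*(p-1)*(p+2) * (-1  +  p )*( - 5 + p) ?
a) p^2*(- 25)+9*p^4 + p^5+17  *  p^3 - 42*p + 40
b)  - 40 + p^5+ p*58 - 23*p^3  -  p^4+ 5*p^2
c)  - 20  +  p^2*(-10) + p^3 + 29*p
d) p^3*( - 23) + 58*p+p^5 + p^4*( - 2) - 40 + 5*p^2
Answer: b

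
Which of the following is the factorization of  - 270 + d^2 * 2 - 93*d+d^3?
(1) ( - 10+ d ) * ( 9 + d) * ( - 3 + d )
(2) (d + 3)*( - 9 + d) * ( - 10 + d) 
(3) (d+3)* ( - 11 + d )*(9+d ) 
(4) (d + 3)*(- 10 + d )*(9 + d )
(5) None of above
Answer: 4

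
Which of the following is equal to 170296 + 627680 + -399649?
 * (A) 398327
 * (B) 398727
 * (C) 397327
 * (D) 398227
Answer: A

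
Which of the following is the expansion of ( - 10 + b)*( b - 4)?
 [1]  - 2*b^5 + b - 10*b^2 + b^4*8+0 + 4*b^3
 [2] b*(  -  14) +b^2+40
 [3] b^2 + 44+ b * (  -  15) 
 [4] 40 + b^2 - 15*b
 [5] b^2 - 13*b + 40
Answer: 2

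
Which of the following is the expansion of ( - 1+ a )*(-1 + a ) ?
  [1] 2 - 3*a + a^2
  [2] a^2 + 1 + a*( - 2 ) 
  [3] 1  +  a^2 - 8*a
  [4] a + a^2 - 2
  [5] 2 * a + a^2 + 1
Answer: 2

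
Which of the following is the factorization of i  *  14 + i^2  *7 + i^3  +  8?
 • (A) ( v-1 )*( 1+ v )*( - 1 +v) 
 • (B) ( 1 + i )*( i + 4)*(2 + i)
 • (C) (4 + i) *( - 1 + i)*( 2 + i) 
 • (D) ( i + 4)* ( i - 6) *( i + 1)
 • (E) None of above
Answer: B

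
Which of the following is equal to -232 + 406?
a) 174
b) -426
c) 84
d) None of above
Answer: a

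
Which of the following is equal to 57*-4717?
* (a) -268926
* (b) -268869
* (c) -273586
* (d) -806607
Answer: b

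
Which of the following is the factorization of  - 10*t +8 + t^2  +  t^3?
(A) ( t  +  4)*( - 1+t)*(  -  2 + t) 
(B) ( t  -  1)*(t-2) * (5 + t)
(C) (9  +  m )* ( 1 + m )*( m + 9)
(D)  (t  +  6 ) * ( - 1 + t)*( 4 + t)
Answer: A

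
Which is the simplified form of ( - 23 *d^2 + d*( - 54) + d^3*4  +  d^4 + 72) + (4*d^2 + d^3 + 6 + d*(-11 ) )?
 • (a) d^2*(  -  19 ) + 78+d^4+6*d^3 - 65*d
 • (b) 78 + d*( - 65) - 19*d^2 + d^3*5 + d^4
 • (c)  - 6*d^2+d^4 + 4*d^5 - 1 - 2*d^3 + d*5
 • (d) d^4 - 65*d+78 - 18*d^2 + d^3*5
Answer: b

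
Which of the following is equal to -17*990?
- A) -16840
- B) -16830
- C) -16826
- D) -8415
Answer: B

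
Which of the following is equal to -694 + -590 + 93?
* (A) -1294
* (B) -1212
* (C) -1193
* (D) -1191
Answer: D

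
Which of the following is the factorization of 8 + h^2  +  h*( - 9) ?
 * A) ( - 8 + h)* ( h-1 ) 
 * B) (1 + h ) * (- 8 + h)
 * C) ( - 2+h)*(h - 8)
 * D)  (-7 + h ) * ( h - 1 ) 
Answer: A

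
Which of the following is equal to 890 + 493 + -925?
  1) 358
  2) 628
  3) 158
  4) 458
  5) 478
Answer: 4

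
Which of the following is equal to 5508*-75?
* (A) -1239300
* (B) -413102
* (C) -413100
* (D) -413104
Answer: C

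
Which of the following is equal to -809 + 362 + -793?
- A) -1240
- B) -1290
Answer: A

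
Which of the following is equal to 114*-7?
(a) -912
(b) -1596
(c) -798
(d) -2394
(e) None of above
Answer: c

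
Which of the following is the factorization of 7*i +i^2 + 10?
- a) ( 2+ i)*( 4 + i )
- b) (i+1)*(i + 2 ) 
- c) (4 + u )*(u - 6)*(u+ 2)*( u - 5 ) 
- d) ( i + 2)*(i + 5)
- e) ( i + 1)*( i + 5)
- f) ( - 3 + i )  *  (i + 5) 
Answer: d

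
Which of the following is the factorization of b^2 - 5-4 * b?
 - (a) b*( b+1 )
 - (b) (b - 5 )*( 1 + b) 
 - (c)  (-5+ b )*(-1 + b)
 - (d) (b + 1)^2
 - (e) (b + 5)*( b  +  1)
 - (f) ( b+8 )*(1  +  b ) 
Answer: b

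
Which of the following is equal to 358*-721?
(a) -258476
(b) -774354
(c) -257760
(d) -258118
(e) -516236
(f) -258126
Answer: d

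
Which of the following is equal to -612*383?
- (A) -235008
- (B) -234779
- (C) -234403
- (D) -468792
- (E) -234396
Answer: E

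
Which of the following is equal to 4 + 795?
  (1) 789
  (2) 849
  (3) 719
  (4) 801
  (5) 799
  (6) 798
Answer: 5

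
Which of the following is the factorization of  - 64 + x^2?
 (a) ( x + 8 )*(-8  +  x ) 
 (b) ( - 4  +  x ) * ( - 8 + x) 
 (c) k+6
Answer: a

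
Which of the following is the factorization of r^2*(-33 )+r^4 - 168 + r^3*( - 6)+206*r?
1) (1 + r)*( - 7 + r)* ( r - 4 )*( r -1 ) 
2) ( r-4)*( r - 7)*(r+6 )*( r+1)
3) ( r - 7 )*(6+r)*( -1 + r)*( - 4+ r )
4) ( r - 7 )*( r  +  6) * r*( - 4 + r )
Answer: 3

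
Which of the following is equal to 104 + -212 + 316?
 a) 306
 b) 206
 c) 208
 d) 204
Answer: c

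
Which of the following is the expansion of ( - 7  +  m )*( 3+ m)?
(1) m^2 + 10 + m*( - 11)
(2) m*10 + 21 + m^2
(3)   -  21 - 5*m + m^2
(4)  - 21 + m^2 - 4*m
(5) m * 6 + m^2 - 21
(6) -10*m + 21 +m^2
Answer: 4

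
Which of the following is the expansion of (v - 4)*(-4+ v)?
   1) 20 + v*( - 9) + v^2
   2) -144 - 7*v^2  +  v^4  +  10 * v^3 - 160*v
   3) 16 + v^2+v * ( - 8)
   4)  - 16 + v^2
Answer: 3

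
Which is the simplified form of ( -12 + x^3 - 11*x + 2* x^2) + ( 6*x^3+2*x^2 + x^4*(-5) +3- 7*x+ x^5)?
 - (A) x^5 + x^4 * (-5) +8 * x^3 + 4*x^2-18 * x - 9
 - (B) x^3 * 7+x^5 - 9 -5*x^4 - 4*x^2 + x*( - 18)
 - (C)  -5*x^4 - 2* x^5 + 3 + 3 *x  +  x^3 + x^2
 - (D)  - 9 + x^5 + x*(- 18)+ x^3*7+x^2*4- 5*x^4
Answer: D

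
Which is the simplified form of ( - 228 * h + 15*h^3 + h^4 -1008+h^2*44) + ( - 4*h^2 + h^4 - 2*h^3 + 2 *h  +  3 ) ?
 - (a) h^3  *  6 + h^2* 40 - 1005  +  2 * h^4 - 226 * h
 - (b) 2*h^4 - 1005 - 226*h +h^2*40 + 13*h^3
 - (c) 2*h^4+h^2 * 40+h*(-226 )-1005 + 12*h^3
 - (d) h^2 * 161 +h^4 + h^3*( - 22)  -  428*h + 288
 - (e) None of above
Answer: b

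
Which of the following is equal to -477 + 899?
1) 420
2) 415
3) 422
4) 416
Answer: 3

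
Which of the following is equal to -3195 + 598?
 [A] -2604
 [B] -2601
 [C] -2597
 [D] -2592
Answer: C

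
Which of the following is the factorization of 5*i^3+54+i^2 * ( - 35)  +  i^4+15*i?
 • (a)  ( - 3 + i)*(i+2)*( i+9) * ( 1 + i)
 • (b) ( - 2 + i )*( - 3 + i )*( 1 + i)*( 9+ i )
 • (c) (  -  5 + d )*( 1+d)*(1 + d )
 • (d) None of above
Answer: b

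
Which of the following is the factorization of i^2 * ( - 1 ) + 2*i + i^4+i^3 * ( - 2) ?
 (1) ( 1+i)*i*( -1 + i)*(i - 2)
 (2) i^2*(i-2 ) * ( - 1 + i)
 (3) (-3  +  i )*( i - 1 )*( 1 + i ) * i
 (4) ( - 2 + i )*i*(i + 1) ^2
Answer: 1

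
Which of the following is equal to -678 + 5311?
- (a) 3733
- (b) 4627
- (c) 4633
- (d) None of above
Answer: c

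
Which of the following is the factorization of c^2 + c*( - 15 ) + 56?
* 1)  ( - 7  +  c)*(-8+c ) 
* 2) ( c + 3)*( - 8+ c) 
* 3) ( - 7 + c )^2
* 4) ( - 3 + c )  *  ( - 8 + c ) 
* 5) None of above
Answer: 1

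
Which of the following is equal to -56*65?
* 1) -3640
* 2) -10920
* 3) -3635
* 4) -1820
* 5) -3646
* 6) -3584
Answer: 1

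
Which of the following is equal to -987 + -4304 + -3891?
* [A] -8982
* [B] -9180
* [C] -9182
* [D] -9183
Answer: C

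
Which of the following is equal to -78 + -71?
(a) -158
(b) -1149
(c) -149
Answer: c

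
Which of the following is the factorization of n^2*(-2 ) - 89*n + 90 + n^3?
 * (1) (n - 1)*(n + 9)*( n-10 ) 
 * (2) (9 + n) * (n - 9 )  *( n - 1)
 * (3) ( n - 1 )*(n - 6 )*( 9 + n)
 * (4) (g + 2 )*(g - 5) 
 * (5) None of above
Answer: 1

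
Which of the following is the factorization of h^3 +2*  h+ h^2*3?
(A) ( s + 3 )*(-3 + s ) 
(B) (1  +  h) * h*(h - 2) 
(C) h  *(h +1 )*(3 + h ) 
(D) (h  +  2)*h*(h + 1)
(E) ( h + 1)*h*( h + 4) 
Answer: D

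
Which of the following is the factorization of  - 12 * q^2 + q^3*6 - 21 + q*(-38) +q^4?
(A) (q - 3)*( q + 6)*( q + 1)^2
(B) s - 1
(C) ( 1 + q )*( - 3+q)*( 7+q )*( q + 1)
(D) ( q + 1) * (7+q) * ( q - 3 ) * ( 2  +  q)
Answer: C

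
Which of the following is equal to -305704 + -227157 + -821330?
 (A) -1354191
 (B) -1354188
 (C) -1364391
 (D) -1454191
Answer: A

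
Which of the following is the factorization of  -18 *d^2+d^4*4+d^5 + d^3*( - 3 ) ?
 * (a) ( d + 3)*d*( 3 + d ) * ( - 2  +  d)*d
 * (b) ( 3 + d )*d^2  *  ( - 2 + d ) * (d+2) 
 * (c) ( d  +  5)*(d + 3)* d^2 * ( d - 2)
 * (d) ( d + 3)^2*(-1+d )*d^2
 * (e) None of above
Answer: a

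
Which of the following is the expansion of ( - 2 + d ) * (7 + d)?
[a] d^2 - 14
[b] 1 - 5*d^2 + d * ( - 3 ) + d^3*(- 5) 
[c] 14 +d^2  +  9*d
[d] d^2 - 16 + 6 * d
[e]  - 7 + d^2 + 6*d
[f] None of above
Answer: f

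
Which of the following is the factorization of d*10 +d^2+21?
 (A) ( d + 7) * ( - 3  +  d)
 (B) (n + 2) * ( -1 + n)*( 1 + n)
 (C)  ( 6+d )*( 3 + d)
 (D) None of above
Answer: D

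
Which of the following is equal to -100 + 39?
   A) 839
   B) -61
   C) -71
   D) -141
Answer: B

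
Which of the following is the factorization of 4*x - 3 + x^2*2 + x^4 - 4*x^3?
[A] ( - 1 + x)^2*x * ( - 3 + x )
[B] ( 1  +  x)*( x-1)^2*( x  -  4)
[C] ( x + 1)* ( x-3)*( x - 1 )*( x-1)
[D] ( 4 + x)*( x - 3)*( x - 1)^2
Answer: C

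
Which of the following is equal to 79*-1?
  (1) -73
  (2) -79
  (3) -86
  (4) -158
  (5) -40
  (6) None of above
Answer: 2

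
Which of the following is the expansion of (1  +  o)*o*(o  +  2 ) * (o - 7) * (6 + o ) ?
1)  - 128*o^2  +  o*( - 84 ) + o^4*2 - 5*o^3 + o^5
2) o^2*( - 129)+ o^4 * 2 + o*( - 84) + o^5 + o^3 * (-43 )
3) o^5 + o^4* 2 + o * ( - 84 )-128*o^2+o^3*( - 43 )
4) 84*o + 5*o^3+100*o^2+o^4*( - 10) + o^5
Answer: 3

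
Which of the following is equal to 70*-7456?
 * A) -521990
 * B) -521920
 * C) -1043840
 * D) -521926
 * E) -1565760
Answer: B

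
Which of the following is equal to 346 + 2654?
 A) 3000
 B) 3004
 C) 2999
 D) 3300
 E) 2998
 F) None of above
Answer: A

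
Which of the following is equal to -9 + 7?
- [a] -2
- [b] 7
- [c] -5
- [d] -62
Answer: a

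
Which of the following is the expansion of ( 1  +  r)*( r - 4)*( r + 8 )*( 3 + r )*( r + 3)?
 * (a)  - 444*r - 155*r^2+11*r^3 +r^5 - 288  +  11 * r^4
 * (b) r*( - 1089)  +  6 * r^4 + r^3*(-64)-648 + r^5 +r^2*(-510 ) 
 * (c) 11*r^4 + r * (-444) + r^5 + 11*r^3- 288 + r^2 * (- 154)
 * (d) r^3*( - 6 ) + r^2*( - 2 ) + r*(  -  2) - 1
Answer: a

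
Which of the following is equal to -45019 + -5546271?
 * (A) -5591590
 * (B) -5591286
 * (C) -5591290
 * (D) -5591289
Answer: C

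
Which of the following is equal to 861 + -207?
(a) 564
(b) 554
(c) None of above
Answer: c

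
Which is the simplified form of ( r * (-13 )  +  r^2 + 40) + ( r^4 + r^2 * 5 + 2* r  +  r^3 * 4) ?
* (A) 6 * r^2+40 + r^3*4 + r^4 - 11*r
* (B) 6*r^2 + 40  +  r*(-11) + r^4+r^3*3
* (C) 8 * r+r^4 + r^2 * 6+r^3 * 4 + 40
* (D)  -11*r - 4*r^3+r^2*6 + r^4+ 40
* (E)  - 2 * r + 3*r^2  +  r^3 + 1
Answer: A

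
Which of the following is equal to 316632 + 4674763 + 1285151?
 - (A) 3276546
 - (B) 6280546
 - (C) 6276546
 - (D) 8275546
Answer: C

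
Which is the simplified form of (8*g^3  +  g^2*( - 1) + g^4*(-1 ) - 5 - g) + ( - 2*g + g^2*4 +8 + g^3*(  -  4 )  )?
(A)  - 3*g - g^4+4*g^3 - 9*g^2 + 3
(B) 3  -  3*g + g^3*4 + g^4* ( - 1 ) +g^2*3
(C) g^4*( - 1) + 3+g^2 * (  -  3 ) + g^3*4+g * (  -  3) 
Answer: B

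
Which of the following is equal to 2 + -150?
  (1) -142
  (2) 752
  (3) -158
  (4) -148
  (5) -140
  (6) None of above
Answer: 4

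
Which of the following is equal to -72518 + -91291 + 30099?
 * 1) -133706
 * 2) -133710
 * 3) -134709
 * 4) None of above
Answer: 2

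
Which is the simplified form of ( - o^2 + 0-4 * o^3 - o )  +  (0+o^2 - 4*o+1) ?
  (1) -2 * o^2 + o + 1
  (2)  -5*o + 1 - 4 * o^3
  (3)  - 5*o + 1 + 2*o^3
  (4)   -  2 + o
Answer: 2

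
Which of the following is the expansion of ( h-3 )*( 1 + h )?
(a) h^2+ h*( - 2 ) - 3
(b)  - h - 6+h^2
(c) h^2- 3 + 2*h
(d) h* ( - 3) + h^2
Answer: a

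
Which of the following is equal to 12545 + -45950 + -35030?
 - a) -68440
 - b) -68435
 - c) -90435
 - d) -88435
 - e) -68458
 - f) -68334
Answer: b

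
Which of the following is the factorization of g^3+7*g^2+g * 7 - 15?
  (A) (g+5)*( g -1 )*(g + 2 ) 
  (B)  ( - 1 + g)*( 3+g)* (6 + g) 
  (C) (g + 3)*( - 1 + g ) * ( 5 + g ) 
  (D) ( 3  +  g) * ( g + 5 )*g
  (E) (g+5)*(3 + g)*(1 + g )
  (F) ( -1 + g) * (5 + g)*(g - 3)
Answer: C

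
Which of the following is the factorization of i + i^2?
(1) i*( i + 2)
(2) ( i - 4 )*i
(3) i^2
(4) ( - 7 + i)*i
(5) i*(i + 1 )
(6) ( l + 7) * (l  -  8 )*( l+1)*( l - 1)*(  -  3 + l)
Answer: 5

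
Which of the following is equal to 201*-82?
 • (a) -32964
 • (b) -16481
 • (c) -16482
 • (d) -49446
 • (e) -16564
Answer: c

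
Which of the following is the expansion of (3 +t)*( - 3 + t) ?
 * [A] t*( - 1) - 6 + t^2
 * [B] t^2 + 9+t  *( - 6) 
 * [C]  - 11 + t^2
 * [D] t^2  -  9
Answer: D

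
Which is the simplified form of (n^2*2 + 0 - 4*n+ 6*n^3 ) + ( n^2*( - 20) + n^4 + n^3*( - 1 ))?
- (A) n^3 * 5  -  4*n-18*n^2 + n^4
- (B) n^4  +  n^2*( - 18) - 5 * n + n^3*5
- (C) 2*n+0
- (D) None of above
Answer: A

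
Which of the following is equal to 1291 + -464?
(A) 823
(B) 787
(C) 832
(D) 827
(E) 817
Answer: D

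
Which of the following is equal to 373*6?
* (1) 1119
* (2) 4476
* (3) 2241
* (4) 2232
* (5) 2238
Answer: 5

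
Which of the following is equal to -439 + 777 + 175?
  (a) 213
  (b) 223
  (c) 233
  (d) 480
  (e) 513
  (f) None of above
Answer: e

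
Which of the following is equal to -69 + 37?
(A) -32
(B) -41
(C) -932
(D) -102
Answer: A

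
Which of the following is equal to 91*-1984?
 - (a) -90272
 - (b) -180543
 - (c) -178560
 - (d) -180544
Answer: d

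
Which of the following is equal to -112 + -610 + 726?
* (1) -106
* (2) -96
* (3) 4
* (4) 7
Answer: 3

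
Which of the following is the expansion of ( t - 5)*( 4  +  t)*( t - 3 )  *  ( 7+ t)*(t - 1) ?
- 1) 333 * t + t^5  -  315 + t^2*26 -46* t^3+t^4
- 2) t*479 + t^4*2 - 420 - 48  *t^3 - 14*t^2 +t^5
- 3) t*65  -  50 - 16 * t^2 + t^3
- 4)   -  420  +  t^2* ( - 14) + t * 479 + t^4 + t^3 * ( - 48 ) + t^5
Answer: 2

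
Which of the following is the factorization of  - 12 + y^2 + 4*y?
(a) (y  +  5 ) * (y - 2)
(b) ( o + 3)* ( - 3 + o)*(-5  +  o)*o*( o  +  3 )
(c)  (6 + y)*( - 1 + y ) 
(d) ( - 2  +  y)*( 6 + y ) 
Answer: d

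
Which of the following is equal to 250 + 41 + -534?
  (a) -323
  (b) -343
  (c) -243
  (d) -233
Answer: c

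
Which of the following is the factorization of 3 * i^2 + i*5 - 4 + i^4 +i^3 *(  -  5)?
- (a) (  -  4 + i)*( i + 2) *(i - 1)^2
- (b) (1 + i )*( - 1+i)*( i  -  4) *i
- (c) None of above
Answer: c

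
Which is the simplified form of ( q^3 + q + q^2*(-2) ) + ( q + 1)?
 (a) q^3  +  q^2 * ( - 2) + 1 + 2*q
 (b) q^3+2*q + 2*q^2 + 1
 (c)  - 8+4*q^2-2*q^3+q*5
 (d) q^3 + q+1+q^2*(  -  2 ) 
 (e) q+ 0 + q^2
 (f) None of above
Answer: a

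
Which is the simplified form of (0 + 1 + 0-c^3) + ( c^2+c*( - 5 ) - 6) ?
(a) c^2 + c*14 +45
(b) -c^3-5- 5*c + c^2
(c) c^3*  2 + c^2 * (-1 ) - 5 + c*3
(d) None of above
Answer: b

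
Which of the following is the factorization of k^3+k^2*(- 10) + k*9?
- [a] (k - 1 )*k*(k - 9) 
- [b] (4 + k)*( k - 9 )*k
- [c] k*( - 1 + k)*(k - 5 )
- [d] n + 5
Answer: a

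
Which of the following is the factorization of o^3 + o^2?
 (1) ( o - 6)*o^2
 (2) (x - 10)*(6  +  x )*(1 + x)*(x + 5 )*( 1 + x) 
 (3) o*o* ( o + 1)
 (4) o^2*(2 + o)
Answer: 3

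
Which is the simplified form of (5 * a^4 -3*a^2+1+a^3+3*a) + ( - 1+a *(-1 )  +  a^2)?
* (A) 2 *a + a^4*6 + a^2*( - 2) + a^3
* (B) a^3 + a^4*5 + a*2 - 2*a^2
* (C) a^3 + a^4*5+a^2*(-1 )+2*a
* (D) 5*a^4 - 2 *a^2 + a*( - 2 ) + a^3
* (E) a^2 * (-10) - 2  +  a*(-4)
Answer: B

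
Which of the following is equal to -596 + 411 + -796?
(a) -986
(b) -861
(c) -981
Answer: c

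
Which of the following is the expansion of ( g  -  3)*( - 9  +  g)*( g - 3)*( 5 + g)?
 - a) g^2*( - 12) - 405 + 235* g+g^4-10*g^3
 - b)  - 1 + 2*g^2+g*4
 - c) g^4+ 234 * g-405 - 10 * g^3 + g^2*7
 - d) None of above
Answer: d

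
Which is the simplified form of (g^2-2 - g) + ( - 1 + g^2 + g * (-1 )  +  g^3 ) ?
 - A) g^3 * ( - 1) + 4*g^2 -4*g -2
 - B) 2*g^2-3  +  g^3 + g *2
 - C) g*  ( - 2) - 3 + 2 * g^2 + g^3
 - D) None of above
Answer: C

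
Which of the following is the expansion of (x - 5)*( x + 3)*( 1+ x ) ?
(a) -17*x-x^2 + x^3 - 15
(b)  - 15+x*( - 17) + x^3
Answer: a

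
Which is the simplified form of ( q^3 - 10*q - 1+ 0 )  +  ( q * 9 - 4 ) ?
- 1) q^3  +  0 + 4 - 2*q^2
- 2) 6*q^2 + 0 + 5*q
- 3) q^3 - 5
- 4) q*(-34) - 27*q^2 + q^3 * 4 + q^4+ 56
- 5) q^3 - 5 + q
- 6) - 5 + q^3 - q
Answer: 6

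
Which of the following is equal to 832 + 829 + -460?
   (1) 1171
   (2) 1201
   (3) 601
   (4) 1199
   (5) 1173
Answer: 2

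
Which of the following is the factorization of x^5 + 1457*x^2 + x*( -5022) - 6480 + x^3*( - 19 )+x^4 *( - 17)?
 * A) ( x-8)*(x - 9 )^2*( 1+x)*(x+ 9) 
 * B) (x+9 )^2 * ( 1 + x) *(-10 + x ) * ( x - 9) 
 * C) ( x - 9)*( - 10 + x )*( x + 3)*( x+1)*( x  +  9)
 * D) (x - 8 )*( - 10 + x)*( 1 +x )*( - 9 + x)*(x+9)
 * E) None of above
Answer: D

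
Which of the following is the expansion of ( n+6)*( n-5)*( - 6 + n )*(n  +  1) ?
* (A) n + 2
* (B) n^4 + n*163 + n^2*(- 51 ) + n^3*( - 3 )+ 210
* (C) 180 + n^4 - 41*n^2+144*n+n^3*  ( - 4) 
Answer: C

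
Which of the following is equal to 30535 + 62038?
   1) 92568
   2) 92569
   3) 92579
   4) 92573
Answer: 4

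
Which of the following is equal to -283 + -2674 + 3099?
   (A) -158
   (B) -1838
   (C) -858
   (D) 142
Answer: D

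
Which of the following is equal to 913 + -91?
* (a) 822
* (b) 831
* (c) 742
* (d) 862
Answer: a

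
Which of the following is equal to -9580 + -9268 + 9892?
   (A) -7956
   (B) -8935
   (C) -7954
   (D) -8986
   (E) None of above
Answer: E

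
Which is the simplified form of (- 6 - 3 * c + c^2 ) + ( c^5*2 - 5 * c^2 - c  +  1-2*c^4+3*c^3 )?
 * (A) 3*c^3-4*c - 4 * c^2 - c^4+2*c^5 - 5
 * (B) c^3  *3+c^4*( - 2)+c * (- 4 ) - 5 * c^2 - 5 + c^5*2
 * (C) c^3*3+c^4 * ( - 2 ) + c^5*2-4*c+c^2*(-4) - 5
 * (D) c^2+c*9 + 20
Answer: C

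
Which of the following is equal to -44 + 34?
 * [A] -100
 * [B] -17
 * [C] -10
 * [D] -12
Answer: C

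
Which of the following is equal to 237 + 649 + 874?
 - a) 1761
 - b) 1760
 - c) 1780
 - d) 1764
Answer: b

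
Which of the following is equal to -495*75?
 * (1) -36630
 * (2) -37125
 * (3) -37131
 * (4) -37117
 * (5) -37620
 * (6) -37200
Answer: 2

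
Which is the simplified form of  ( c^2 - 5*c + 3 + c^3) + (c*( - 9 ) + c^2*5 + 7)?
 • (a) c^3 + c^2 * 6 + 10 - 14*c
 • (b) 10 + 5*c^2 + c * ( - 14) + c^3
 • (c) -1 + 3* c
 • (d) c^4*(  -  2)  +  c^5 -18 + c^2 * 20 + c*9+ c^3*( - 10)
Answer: a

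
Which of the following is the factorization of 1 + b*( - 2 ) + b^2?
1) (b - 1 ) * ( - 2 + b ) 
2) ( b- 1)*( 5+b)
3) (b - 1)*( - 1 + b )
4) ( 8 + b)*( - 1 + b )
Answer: 3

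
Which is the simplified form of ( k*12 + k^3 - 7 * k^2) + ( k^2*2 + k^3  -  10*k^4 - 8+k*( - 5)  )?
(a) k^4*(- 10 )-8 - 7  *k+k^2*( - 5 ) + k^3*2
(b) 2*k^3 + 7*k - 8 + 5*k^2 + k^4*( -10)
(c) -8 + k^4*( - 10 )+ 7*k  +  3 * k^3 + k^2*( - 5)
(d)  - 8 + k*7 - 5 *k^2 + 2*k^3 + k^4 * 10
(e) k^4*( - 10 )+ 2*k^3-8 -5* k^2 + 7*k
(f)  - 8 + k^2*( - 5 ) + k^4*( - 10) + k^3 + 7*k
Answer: e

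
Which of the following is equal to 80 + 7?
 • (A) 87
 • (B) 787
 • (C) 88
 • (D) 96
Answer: A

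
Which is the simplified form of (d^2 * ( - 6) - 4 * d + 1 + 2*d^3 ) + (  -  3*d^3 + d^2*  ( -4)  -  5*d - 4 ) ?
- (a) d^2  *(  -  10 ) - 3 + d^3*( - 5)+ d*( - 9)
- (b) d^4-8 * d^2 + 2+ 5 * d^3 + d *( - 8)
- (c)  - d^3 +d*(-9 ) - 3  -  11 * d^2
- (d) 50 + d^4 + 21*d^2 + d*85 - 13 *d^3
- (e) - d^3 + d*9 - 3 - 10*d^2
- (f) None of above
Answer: f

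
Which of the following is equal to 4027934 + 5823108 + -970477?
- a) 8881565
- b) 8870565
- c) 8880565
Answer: c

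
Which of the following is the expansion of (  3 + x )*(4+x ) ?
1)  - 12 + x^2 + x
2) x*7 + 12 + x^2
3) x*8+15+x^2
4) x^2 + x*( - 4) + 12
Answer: 2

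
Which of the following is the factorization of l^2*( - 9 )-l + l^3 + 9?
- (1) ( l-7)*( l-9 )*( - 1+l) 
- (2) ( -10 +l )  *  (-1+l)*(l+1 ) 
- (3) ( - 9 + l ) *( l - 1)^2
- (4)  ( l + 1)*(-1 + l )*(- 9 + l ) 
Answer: 4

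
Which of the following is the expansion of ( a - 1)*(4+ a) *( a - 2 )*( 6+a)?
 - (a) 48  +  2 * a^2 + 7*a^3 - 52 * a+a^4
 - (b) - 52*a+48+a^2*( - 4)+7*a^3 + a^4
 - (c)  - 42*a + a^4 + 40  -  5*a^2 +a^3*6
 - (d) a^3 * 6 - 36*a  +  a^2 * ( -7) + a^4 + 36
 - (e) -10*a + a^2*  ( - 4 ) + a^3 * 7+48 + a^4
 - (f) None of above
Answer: b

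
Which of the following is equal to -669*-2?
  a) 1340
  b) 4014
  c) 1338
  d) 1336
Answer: c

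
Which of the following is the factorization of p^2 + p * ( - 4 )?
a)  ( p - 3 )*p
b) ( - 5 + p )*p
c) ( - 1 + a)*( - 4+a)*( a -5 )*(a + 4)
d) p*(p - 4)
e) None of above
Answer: d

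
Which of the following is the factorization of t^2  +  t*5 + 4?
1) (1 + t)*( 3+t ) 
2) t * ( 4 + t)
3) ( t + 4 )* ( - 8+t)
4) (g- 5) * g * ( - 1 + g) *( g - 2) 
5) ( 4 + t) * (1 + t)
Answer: 5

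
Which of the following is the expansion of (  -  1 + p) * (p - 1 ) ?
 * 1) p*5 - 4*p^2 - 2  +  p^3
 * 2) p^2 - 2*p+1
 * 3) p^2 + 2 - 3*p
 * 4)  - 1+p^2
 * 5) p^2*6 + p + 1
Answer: 2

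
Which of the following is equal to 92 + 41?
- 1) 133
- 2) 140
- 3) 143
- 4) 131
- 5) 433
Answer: 1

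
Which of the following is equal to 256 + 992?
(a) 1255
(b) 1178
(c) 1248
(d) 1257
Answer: c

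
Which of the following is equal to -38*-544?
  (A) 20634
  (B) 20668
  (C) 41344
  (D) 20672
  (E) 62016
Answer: D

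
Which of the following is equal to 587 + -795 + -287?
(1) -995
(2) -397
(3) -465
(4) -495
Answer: 4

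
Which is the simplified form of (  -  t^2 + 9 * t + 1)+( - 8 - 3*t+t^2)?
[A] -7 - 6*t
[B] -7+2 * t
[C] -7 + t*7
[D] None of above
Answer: D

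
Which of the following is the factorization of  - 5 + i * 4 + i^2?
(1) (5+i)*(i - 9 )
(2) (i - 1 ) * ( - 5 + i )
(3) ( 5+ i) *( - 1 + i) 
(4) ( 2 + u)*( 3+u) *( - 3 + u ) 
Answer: 3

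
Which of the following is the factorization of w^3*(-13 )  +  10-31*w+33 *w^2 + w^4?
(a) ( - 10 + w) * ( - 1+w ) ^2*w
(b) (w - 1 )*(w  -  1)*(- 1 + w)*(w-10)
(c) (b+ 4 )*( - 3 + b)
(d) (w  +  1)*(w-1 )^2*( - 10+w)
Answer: b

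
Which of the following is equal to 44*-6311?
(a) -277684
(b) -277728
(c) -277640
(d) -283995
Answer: a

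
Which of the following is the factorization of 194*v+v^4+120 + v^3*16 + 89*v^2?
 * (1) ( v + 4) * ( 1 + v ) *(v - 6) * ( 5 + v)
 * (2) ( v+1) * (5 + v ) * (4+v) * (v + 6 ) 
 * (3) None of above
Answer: 2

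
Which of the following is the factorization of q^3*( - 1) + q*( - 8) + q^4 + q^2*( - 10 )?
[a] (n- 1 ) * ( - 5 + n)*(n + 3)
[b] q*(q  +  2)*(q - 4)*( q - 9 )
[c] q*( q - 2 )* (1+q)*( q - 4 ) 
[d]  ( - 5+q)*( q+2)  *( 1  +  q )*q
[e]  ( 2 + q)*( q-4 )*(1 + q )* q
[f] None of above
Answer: e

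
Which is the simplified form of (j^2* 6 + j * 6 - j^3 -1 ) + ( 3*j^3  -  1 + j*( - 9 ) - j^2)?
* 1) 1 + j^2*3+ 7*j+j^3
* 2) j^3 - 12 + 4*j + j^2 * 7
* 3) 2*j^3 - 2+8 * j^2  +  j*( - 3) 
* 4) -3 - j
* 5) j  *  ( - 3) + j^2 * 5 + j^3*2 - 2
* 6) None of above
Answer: 5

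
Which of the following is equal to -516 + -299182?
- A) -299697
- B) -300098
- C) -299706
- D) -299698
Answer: D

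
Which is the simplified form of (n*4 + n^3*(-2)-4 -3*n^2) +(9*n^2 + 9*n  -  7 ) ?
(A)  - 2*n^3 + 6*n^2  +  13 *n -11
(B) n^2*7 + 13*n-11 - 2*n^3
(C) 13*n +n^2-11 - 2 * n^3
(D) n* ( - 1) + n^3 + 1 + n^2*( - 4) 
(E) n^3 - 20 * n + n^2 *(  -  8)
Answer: A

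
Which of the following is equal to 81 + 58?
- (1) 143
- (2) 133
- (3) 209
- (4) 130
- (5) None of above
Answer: 5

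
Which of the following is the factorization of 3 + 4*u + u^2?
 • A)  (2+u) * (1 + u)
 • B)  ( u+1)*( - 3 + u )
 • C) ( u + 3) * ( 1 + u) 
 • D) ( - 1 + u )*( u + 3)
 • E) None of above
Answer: C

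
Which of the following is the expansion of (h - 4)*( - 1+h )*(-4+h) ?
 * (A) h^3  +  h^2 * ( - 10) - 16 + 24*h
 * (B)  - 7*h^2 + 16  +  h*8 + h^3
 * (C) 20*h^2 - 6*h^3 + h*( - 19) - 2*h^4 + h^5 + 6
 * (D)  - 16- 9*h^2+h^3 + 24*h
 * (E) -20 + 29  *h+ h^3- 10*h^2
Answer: D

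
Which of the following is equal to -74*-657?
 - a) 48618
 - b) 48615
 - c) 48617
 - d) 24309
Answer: a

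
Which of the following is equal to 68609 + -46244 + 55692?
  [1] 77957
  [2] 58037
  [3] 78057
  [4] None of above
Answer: 3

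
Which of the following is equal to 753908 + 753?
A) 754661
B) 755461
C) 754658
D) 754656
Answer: A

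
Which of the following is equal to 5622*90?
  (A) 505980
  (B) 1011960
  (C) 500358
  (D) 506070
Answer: A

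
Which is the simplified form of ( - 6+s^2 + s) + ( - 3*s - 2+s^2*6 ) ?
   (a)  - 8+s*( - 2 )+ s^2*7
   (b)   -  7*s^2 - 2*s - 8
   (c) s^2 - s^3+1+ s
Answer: a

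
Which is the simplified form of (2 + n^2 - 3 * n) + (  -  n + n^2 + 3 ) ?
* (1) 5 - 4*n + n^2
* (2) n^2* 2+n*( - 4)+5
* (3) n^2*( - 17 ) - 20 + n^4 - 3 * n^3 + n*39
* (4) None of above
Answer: 2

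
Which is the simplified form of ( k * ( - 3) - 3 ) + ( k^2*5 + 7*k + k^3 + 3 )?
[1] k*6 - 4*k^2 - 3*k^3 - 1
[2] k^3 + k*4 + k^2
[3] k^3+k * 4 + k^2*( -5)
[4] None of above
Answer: 4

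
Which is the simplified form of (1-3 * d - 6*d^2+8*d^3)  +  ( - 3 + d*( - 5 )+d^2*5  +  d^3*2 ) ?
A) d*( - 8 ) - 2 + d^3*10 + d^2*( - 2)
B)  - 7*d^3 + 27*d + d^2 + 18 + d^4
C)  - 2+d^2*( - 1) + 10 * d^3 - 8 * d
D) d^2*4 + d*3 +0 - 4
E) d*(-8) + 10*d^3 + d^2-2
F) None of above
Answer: C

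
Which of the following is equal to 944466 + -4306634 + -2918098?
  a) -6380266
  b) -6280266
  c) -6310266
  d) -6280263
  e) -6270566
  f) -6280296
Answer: b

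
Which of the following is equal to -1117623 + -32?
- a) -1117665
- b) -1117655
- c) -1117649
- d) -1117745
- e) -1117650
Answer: b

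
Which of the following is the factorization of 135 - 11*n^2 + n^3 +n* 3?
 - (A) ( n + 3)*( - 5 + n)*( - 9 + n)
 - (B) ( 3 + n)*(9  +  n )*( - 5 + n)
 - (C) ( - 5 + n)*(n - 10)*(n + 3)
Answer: A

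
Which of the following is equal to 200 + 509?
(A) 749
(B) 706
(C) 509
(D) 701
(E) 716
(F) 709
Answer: F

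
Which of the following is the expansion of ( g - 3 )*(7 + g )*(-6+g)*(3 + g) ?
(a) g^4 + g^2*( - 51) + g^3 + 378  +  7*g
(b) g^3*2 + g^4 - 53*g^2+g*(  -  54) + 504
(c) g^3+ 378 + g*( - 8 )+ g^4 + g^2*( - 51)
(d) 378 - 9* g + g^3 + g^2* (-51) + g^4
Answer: d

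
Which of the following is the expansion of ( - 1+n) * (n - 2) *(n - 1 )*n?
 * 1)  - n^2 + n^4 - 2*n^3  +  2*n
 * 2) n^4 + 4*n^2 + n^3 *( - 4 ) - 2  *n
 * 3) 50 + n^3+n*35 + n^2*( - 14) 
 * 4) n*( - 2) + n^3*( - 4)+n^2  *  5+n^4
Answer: 4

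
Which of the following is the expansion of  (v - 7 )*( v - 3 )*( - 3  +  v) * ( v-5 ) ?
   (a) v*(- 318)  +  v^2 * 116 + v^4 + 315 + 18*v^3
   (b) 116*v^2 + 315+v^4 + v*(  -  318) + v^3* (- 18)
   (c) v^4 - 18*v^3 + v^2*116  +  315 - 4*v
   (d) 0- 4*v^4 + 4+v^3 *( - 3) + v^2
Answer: b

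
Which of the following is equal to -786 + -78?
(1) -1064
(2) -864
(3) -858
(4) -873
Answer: 2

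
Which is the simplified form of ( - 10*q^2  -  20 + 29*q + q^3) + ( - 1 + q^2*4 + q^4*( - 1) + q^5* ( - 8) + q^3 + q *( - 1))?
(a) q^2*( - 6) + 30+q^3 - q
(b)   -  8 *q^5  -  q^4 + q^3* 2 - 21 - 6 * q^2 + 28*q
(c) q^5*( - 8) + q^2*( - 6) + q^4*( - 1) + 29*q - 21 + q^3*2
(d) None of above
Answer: b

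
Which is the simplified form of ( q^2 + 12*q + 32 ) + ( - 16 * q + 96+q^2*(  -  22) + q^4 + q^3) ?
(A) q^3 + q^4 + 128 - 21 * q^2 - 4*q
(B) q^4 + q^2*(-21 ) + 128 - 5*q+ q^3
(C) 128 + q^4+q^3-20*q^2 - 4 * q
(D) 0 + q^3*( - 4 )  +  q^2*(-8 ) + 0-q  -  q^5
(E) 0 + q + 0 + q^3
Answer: A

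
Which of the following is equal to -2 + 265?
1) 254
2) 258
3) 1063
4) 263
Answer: 4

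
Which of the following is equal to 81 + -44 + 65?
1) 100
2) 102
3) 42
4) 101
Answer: 2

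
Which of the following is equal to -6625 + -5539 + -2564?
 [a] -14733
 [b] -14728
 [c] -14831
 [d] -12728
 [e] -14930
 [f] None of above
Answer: b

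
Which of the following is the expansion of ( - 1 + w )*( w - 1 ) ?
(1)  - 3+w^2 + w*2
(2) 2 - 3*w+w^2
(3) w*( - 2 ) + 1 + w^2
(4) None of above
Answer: 3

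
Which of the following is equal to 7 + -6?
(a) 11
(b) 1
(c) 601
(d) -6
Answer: b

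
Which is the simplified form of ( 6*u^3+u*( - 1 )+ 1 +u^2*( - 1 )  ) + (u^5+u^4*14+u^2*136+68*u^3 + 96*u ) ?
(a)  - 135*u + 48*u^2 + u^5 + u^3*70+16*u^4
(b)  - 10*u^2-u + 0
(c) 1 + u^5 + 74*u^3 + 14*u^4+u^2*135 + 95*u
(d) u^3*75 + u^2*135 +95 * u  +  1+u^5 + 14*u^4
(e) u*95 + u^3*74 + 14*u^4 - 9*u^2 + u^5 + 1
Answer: c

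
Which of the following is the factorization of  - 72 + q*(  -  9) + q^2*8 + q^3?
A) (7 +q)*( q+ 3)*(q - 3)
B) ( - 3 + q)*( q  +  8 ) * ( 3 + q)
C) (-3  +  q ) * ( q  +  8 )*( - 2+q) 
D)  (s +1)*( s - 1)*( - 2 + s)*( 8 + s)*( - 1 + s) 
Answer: B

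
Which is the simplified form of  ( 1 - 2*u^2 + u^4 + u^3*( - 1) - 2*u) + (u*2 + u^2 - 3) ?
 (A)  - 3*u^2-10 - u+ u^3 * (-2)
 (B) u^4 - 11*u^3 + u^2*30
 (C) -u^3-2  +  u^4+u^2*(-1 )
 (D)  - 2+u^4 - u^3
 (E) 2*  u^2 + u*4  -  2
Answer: C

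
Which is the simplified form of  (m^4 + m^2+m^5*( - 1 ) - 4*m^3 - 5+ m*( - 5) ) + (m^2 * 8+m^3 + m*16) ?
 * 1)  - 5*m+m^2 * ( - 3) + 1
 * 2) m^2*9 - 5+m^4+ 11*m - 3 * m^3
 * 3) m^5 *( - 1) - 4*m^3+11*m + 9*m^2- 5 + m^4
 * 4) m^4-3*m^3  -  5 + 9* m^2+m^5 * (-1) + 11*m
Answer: 4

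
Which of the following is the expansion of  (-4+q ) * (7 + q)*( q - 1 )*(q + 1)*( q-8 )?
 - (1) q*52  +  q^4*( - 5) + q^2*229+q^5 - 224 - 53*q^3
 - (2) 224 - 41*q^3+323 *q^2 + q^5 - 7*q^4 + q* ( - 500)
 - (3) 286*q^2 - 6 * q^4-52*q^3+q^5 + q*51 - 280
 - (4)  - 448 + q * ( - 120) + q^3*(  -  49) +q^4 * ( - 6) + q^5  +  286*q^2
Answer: 1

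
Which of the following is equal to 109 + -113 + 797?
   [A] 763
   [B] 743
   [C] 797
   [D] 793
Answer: D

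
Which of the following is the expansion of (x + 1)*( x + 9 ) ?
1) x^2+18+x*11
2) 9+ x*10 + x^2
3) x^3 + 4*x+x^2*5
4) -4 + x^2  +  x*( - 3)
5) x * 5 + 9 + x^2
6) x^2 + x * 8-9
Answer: 2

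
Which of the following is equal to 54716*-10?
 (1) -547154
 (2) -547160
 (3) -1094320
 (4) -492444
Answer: 2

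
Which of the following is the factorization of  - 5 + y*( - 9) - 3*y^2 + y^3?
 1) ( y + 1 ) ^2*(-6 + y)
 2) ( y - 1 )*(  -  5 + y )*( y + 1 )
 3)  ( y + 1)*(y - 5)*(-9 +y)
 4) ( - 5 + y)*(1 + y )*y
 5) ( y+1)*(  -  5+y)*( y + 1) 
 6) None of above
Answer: 5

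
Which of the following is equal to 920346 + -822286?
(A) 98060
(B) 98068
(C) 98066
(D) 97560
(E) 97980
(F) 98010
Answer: A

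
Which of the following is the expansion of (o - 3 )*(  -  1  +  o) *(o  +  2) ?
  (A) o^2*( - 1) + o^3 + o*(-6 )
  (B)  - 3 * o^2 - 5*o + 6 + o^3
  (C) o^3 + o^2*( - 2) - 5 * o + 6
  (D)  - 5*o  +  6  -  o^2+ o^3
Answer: C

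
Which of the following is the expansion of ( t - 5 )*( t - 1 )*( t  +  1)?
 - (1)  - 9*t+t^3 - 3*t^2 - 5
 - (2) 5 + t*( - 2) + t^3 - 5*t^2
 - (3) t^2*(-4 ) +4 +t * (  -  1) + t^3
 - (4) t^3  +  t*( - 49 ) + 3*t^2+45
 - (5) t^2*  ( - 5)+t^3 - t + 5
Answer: 5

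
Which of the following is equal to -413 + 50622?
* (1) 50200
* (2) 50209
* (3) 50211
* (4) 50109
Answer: 2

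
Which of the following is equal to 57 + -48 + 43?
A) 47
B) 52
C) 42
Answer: B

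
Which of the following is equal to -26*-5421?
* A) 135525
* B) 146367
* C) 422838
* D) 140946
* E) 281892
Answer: D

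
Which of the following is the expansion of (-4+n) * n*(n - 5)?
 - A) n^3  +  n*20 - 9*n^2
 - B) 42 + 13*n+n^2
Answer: A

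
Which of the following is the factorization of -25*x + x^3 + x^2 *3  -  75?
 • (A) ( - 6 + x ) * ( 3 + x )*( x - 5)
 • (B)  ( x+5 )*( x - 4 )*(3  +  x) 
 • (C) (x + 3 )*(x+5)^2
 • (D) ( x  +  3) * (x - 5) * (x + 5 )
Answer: D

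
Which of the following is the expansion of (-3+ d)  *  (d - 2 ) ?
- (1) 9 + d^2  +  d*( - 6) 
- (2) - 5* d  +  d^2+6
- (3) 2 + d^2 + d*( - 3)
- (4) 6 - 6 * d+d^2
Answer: 2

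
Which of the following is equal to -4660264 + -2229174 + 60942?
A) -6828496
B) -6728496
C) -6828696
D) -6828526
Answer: A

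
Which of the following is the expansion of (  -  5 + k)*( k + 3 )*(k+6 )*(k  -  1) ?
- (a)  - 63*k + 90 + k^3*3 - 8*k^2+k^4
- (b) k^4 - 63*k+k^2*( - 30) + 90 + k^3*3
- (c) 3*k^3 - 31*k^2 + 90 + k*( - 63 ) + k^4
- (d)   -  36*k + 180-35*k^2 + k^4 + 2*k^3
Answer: c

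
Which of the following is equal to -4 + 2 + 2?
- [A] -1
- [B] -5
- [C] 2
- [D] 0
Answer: D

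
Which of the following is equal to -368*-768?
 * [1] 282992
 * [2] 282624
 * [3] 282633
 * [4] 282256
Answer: 2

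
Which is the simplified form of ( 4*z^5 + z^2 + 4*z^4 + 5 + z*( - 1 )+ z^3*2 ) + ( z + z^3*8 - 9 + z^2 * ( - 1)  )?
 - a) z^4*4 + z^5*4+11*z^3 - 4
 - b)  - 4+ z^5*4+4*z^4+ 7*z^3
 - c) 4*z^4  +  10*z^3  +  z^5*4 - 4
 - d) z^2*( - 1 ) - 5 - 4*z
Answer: c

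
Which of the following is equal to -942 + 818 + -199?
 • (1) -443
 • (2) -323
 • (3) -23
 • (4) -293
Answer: 2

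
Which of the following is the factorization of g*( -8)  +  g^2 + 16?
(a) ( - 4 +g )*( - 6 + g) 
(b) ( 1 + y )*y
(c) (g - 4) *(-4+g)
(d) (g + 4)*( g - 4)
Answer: c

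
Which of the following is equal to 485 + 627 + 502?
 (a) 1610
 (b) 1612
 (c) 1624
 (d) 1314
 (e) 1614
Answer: e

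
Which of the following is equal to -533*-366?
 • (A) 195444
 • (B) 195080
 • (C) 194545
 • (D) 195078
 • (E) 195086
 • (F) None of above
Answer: D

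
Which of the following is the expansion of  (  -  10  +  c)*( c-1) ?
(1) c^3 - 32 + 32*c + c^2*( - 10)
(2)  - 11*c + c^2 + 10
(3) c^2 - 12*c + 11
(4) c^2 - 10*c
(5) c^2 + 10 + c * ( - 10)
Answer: 2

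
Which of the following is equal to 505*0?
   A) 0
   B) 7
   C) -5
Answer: A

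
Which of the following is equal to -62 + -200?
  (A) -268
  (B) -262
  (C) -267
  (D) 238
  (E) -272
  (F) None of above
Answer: B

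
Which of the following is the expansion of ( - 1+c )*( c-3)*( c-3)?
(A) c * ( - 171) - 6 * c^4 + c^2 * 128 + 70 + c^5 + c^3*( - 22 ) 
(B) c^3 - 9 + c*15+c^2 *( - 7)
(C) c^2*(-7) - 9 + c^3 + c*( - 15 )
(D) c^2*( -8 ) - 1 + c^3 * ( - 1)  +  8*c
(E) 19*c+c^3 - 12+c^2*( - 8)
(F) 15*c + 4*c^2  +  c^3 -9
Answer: B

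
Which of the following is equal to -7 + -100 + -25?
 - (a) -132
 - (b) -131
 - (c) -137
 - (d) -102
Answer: a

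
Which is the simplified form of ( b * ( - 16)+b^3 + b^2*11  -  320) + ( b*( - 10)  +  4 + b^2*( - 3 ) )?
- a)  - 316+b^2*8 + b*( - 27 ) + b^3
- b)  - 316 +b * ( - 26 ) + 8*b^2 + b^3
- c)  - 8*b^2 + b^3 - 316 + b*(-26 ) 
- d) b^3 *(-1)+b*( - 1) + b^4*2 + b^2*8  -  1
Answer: b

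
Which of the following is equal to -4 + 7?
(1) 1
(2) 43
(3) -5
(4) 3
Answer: 4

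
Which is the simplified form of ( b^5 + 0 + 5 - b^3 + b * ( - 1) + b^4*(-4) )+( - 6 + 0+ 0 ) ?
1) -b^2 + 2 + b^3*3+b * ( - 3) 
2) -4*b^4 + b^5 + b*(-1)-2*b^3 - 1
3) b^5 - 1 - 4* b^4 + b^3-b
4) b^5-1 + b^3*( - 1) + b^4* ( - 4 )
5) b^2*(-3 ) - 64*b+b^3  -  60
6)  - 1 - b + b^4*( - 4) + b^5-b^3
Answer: 6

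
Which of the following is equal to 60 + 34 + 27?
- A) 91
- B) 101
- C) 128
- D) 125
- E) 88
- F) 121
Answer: F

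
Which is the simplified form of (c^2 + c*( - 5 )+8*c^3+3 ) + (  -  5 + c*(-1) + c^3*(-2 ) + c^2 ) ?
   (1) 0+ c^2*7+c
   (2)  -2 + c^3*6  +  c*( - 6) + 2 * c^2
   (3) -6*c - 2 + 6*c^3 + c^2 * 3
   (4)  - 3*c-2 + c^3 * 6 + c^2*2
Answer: 2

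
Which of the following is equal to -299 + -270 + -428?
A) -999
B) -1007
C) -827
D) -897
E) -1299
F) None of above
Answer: F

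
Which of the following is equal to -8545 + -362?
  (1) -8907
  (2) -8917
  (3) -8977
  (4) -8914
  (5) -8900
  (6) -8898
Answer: 1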